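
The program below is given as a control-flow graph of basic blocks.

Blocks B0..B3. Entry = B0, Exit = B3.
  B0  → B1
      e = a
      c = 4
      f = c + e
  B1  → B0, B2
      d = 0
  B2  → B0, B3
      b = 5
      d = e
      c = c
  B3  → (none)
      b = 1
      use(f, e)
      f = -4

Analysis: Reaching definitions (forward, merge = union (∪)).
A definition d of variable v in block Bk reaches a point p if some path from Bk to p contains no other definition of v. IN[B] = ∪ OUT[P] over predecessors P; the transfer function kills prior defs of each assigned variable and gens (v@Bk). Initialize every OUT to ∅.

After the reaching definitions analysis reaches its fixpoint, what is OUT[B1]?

Answer: {b@B2, c@B0, d@B1, e@B0, f@B0}

Trace:
Per-block solution:
  B0:   IN={b@B2, c@B0, c@B2, d@B1, d@B2, e@B0, f@B0}   OUT={b@B2, c@B0, d@B1, d@B2, e@B0, f@B0}
  B1:   IN={b@B2, c@B0, d@B1, d@B2, e@B0, f@B0}   OUT={b@B2, c@B0, d@B1, e@B0, f@B0}
  B2:   IN={b@B2, c@B0, d@B1, e@B0, f@B0}   OUT={b@B2, c@B2, d@B2, e@B0, f@B0}
  B3:   IN={b@B2, c@B2, d@B2, e@B0, f@B0}   OUT={b@B3, c@B2, d@B2, e@B0, f@B3}

Merge at B1: IN[B1] = OUT[B0] = {b@B2, c@B0, d@B1, d@B2, e@B0, f@B0}
Applying B1's transfer function to that IN value gives OUT[B1] (row B1 above).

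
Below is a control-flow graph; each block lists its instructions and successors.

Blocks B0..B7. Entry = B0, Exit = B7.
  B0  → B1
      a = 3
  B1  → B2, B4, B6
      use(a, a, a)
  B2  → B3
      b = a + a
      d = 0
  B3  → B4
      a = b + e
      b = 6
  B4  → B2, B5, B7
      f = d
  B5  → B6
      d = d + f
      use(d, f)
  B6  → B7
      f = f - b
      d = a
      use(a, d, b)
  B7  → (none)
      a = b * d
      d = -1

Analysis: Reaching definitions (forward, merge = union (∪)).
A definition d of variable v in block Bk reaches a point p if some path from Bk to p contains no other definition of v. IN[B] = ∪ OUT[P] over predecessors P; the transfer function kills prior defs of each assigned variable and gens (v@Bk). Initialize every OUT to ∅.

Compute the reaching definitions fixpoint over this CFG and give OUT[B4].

Converged values:
  B0:  IN={}  OUT={a@B0}
  B1:  IN={a@B0}  OUT={a@B0}
  B2:  IN={a@B0, a@B3, b@B3, d@B2, f@B4}  OUT={a@B0, a@B3, b@B2, d@B2, f@B4}
  B3:  IN={a@B0, a@B3, b@B2, d@B2, f@B4}  OUT={a@B3, b@B3, d@B2, f@B4}
  B4:  IN={a@B0, a@B3, b@B3, d@B2, f@B4}  OUT={a@B0, a@B3, b@B3, d@B2, f@B4}
  B5:  IN={a@B0, a@B3, b@B3, d@B2, f@B4}  OUT={a@B0, a@B3, b@B3, d@B5, f@B4}
  B6:  IN={a@B0, a@B3, b@B3, d@B5, f@B4}  OUT={a@B0, a@B3, b@B3, d@B6, f@B6}
  B7:  IN={a@B0, a@B3, b@B3, d@B2, d@B6, f@B4, f@B6}  OUT={a@B7, b@B3, d@B7, f@B4, f@B6}

Merge at B4: IN[B4] = OUT[B1] ⊔ OUT[B3] = {a@B0, a@B3, b@B3, d@B2, f@B4}
Applying B4's transfer function to that IN value gives OUT[B4] (row B4 above).

Answer: {a@B0, a@B3, b@B3, d@B2, f@B4}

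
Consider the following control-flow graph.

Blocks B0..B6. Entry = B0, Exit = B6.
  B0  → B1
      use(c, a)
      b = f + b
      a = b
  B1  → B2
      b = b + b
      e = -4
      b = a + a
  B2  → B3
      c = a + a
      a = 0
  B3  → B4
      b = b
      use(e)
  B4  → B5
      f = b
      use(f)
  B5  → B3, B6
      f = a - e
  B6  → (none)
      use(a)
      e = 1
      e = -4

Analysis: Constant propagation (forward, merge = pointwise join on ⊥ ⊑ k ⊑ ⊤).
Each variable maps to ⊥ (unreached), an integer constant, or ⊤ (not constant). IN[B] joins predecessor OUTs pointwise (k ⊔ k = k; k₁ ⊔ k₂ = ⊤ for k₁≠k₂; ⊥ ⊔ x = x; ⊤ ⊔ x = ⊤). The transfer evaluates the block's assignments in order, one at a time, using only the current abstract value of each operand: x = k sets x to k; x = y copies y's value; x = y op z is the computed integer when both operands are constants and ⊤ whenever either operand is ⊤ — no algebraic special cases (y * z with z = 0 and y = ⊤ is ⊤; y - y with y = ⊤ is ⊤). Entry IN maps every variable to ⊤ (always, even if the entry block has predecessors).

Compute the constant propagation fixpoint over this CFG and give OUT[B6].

Answer: {a: 0, b: ⊤, c: ⊤, d: ⊤, e: -4, f: 4}

Working:
Fixpoint table:
  B0:  IN=(all ⊤)  OUT=(all ⊤)
  B1:  IN=(all ⊤)  OUT={e:-4; rest ⊤}
  B2:  IN={e:-4; rest ⊤}  OUT={a:0, e:-4; rest ⊤}
  B3:  IN={a:0, e:-4; rest ⊤}  OUT={a:0, e:-4; rest ⊤}
  B4:  IN={a:0, e:-4; rest ⊤}  OUT={a:0, e:-4; rest ⊤}
  B5:  IN={a:0, e:-4; rest ⊤}  OUT={a:0, e:-4, f:4; rest ⊤}
  B6:  IN={a:0, e:-4, f:4; rest ⊤}  OUT={a:0, e:-4, f:4; rest ⊤}

Merge at B6: IN[B6] = OUT[B5] = {a: 0, b: ⊤, c: ⊤, d: ⊤, e: -4, f: 4}
Applying B6's transfer function to that IN value gives OUT[B6] (row B6 above).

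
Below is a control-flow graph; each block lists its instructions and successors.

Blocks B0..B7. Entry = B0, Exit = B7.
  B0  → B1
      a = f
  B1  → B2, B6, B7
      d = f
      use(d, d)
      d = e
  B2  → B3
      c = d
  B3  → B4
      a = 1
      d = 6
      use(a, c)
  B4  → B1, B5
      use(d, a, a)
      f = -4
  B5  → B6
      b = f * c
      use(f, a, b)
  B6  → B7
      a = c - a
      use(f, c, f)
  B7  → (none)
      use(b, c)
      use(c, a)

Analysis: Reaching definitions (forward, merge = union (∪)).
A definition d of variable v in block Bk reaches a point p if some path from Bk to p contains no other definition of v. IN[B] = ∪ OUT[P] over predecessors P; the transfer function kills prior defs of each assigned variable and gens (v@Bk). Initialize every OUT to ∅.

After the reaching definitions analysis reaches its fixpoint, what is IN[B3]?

Fixpoint table:
  B0:  IN={}  OUT={a@B0}
  B1:  IN={a@B0, a@B3, c@B2, d@B3, f@B4}  OUT={a@B0, a@B3, c@B2, d@B1, f@B4}
  B2:  IN={a@B0, a@B3, c@B2, d@B1, f@B4}  OUT={a@B0, a@B3, c@B2, d@B1, f@B4}
  B3:  IN={a@B0, a@B3, c@B2, d@B1, f@B4}  OUT={a@B3, c@B2, d@B3, f@B4}
  B4:  IN={a@B3, c@B2, d@B3, f@B4}  OUT={a@B3, c@B2, d@B3, f@B4}
  B5:  IN={a@B3, c@B2, d@B3, f@B4}  OUT={a@B3, b@B5, c@B2, d@B3, f@B4}
  B6:  IN={a@B0, a@B3, b@B5, c@B2, d@B1, d@B3, f@B4}  OUT={a@B6, b@B5, c@B2, d@B1, d@B3, f@B4}
  B7:  IN={a@B0, a@B3, a@B6, b@B5, c@B2, d@B1, d@B3, f@B4}  OUT={a@B0, a@B3, a@B6, b@B5, c@B2, d@B1, d@B3, f@B4}

Merge at B3: IN[B3] = OUT[B2] = {a@B0, a@B3, c@B2, d@B1, f@B4}

Answer: {a@B0, a@B3, c@B2, d@B1, f@B4}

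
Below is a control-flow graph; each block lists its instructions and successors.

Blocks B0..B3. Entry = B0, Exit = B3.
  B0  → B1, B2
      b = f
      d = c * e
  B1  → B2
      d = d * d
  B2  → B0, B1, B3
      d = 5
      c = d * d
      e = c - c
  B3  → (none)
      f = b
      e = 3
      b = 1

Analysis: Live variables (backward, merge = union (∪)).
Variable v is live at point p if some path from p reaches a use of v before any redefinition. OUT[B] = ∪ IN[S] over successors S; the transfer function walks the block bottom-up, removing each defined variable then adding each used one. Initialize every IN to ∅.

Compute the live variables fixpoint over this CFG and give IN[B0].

Converged values:
  B0:   IN={c, e, f}   OUT={b, d, f}
  B1:   IN={b, d, f}   OUT={b, f}
  B2:   IN={b, f}   OUT={b, c, d, e, f}
  B3:   IN={b}   OUT={}

Merge at B0: OUT[B0] = IN[B1] ⊔ IN[B2] = {b, d, f}
Applying B0's transfer function to that OUT value gives IN[B0] (row B0 above).

Answer: {c, e, f}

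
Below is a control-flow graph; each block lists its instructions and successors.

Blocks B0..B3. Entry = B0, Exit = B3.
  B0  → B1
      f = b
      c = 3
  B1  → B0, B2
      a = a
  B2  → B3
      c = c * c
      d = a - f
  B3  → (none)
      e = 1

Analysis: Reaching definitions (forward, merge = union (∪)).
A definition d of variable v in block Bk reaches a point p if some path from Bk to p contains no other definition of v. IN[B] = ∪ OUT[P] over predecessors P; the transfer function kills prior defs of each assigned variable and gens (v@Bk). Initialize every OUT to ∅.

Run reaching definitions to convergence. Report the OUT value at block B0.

Answer: {a@B1, c@B0, f@B0}

Working:
Per-block solution:
  B0: | IN={a@B1, c@B0, f@B0} | OUT={a@B1, c@B0, f@B0}
  B1: | IN={a@B1, c@B0, f@B0} | OUT={a@B1, c@B0, f@B0}
  B2: | IN={a@B1, c@B0, f@B0} | OUT={a@B1, c@B2, d@B2, f@B0}
  B3: | IN={a@B1, c@B2, d@B2, f@B0} | OUT={a@B1, c@B2, d@B2, e@B3, f@B0}

Merge at B0 (entry node, so the boundary value {} is joined with the incoming edge(s)): IN[B0] = {} ⊔ OUT[B1] = {a@B1, c@B0, f@B0}
Applying B0's transfer function to that IN value gives OUT[B0] (row B0 above).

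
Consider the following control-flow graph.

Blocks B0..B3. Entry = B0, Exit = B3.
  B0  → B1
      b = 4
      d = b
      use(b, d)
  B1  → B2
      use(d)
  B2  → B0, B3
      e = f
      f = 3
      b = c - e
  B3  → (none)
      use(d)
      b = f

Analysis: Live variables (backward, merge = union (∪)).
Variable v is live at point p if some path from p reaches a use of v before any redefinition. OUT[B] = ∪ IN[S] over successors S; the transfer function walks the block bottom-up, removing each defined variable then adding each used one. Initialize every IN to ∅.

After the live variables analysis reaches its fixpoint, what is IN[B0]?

Per-block solution:
  B0:   IN={c, f}   OUT={c, d, f}
  B1:   IN={c, d, f}   OUT={c, d, f}
  B2:   IN={c, d, f}   OUT={c, d, f}
  B3:   IN={d, f}   OUT={}

Merge at B0: OUT[B0] = IN[B1] = {c, d, f}
Applying B0's transfer function to that OUT value gives IN[B0] (row B0 above).

Answer: {c, f}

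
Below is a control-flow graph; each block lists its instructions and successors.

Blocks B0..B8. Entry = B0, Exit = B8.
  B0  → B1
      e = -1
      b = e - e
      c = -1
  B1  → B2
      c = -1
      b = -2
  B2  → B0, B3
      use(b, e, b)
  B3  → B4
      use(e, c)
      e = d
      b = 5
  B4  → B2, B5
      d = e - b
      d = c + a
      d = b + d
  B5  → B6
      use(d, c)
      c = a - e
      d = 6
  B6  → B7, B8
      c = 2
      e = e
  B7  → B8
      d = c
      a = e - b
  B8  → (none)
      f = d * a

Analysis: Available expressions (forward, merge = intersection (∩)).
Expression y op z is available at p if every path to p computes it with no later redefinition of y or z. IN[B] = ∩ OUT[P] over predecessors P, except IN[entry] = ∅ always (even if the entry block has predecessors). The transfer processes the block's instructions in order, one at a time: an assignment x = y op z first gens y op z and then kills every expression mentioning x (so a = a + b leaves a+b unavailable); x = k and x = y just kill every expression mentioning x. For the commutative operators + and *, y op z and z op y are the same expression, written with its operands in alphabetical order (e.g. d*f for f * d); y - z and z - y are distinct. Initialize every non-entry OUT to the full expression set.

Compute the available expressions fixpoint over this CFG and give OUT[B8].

Answer: {a*d}

Trace:
Per-block solution:
  B0: | IN={} | OUT={e-e}
  B1: | IN={e-e} | OUT={e-e}
  B2: | IN={} | OUT={}
  B3: | IN={} | OUT={}
  B4: | IN={} | OUT={a+c, e-b}
  B5: | IN={a+c, e-b} | OUT={a-e, e-b}
  B6: | IN={a-e, e-b} | OUT={}
  B7: | IN={} | OUT={e-b}
  B8: | IN={} | OUT={a*d}

Merge at B8: IN[B8] = OUT[B6] ∩ OUT[B7] = {}
Applying B8's transfer function to that IN value gives OUT[B8] (row B8 above).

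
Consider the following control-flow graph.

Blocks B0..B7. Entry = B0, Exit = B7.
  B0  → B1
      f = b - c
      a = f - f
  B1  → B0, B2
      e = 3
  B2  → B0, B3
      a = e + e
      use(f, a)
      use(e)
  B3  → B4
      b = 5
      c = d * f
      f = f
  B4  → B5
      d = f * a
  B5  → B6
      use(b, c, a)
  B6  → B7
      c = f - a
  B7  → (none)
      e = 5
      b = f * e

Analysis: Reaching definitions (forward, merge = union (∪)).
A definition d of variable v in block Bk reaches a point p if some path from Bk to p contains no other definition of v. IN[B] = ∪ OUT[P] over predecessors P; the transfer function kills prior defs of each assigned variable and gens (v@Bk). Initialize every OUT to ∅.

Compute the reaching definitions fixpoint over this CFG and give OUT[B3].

Converged values:
  B0: | IN={a@B0, a@B2, e@B1, f@B0} | OUT={a@B0, e@B1, f@B0}
  B1: | IN={a@B0, e@B1, f@B0} | OUT={a@B0, e@B1, f@B0}
  B2: | IN={a@B0, e@B1, f@B0} | OUT={a@B2, e@B1, f@B0}
  B3: | IN={a@B2, e@B1, f@B0} | OUT={a@B2, b@B3, c@B3, e@B1, f@B3}
  B4: | IN={a@B2, b@B3, c@B3, e@B1, f@B3} | OUT={a@B2, b@B3, c@B3, d@B4, e@B1, f@B3}
  B5: | IN={a@B2, b@B3, c@B3, d@B4, e@B1, f@B3} | OUT={a@B2, b@B3, c@B3, d@B4, e@B1, f@B3}
  B6: | IN={a@B2, b@B3, c@B3, d@B4, e@B1, f@B3} | OUT={a@B2, b@B3, c@B6, d@B4, e@B1, f@B3}
  B7: | IN={a@B2, b@B3, c@B6, d@B4, e@B1, f@B3} | OUT={a@B2, b@B7, c@B6, d@B4, e@B7, f@B3}

Merge at B3: IN[B3] = OUT[B2] = {a@B2, e@B1, f@B0}
Applying B3's transfer function to that IN value gives OUT[B3] (row B3 above).

Answer: {a@B2, b@B3, c@B3, e@B1, f@B3}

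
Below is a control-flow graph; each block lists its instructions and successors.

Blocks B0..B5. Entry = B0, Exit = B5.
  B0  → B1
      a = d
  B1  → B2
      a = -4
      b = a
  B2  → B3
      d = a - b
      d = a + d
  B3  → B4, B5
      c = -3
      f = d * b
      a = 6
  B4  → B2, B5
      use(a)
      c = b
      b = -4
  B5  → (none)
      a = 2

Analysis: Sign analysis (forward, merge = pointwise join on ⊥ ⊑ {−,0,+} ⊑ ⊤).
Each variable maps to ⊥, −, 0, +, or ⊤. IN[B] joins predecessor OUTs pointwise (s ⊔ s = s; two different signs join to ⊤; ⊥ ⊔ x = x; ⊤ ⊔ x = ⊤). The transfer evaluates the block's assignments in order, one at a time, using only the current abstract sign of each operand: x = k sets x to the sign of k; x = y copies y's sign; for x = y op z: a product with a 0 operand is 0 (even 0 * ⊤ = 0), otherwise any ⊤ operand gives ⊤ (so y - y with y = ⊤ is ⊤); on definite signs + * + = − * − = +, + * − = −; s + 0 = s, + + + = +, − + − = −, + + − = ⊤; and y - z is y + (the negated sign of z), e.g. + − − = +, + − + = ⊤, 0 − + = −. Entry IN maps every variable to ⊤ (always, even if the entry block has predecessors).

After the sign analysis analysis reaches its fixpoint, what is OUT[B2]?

Fixpoint table:
  B0:   IN=(all ⊤)   OUT=(all ⊤)
  B1:   IN=(all ⊤)   OUT={a:-, b:-; rest ⊤}
  B2:   IN={b:-; rest ⊤}   OUT={b:-; rest ⊤}
  B3:   IN={b:-; rest ⊤}   OUT={a:+, b:-, c:-; rest ⊤}
  B4:   IN={a:+, b:-, c:-; rest ⊤}   OUT={a:+, b:-, c:-; rest ⊤}
  B5:   IN={a:+, b:-, c:-; rest ⊤}   OUT={a:+, b:-, c:-; rest ⊤}

Merge at B2: IN[B2] = OUT[B1] ⊔ OUT[B4] = {a: ⊤, b: -, c: ⊤, d: ⊤, e: ⊤, f: ⊤}
Applying B2's transfer function to that IN value gives OUT[B2] (row B2 above).

Answer: {a: ⊤, b: -, c: ⊤, d: ⊤, e: ⊤, f: ⊤}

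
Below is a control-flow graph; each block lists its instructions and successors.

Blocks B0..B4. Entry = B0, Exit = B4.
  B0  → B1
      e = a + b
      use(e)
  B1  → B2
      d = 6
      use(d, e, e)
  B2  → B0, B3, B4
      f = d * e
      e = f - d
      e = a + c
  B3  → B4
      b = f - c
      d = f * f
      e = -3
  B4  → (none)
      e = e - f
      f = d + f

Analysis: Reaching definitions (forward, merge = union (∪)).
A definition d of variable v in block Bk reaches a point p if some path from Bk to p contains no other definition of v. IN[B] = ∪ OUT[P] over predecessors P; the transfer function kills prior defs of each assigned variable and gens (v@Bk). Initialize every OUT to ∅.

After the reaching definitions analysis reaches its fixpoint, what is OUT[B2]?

Per-block solution:
  B0:   IN={d@B1, e@B2, f@B2}   OUT={d@B1, e@B0, f@B2}
  B1:   IN={d@B1, e@B0, f@B2}   OUT={d@B1, e@B0, f@B2}
  B2:   IN={d@B1, e@B0, f@B2}   OUT={d@B1, e@B2, f@B2}
  B3:   IN={d@B1, e@B2, f@B2}   OUT={b@B3, d@B3, e@B3, f@B2}
  B4:   IN={b@B3, d@B1, d@B3, e@B2, e@B3, f@B2}   OUT={b@B3, d@B1, d@B3, e@B4, f@B4}

Merge at B2: IN[B2] = OUT[B1] = {d@B1, e@B0, f@B2}
Applying B2's transfer function to that IN value gives OUT[B2] (row B2 above).

Answer: {d@B1, e@B2, f@B2}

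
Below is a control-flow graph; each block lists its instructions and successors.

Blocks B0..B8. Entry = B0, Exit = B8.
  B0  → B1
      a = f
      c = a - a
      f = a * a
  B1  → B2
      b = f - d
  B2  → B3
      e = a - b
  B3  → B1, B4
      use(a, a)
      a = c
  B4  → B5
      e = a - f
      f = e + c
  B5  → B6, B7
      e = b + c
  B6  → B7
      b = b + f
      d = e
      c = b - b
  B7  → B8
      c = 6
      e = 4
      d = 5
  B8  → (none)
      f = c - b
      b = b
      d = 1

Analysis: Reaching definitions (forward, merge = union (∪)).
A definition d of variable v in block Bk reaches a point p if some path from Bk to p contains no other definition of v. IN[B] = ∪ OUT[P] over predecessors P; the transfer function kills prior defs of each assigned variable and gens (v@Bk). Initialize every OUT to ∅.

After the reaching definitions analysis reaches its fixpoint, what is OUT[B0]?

Answer: {a@B0, c@B0, f@B0}

Working:
Per-block solution:
  B0: | IN={} | OUT={a@B0, c@B0, f@B0}
  B1: | IN={a@B0, a@B3, b@B1, c@B0, e@B2, f@B0} | OUT={a@B0, a@B3, b@B1, c@B0, e@B2, f@B0}
  B2: | IN={a@B0, a@B3, b@B1, c@B0, e@B2, f@B0} | OUT={a@B0, a@B3, b@B1, c@B0, e@B2, f@B0}
  B3: | IN={a@B0, a@B3, b@B1, c@B0, e@B2, f@B0} | OUT={a@B3, b@B1, c@B0, e@B2, f@B0}
  B4: | IN={a@B3, b@B1, c@B0, e@B2, f@B0} | OUT={a@B3, b@B1, c@B0, e@B4, f@B4}
  B5: | IN={a@B3, b@B1, c@B0, e@B4, f@B4} | OUT={a@B3, b@B1, c@B0, e@B5, f@B4}
  B6: | IN={a@B3, b@B1, c@B0, e@B5, f@B4} | OUT={a@B3, b@B6, c@B6, d@B6, e@B5, f@B4}
  B7: | IN={a@B3, b@B1, b@B6, c@B0, c@B6, d@B6, e@B5, f@B4} | OUT={a@B3, b@B1, b@B6, c@B7, d@B7, e@B7, f@B4}
  B8: | IN={a@B3, b@B1, b@B6, c@B7, d@B7, e@B7, f@B4} | OUT={a@B3, b@B8, c@B7, d@B8, e@B7, f@B8}

B0 is the boundary node: IN[B0] = {}
Applying B0's transfer function to that IN value gives OUT[B0] (row B0 above).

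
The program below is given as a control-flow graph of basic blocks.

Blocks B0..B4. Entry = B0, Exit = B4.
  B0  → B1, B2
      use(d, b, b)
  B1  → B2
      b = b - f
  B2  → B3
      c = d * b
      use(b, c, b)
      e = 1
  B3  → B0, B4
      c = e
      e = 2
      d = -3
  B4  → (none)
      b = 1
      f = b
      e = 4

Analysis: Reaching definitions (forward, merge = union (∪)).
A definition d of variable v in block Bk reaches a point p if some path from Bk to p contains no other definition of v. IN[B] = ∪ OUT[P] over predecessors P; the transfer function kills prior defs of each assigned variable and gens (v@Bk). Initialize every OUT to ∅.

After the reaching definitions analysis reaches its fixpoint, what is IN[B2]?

Fixpoint table:
  B0:  IN={b@B1, c@B3, d@B3, e@B3}  OUT={b@B1, c@B3, d@B3, e@B3}
  B1:  IN={b@B1, c@B3, d@B3, e@B3}  OUT={b@B1, c@B3, d@B3, e@B3}
  B2:  IN={b@B1, c@B3, d@B3, e@B3}  OUT={b@B1, c@B2, d@B3, e@B2}
  B3:  IN={b@B1, c@B2, d@B3, e@B2}  OUT={b@B1, c@B3, d@B3, e@B3}
  B4:  IN={b@B1, c@B3, d@B3, e@B3}  OUT={b@B4, c@B3, d@B3, e@B4, f@B4}

Merge at B2: IN[B2] = OUT[B0] ⊔ OUT[B1] = {b@B1, c@B3, d@B3, e@B3}

Answer: {b@B1, c@B3, d@B3, e@B3}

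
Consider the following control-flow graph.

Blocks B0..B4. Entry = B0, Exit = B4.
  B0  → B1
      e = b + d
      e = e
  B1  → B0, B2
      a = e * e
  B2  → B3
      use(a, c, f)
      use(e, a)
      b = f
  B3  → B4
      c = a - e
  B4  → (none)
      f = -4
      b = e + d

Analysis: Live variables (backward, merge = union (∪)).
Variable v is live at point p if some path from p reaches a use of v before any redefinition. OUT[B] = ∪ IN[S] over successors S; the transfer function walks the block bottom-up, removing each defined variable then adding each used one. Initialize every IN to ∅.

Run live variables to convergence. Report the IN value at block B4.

Answer: {d, e}

Trace:
Fixpoint table:
  B0:  IN={b, c, d, f}  OUT={b, c, d, e, f}
  B1:  IN={b, c, d, e, f}  OUT={a, b, c, d, e, f}
  B2:  IN={a, c, d, e, f}  OUT={a, d, e}
  B3:  IN={a, d, e}  OUT={d, e}
  B4:  IN={d, e}  OUT={}

B4 is the boundary node: OUT[B4] = {}
Applying B4's transfer function to that OUT value gives IN[B4] (row B4 above).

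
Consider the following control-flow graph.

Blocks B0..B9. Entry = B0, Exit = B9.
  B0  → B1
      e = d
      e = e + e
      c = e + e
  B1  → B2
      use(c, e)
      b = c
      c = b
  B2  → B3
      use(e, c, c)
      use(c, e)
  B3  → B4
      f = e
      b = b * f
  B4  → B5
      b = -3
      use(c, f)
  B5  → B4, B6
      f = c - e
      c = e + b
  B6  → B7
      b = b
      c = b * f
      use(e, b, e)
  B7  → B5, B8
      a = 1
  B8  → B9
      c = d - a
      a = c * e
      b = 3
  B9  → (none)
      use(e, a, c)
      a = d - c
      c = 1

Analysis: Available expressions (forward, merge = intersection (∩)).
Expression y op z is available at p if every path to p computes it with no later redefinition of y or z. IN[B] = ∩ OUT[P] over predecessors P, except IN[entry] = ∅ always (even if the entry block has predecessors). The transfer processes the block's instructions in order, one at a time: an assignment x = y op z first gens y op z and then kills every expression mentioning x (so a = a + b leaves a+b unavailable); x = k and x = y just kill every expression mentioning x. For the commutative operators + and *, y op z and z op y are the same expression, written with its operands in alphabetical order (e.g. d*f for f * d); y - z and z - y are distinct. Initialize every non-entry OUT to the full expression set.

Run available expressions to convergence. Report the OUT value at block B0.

Fixpoint table:
  B0: | IN={} | OUT={e+e}
  B1: | IN={e+e} | OUT={e+e}
  B2: | IN={e+e} | OUT={e+e}
  B3: | IN={e+e} | OUT={e+e}
  B4: | IN={e+e} | OUT={e+e}
  B5: | IN={e+e} | OUT={b+e, e+e}
  B6: | IN={b+e, e+e} | OUT={b*f, e+e}
  B7: | IN={b*f, e+e} | OUT={b*f, e+e}
  B8: | IN={b*f, e+e} | OUT={c*e, e+e}
  B9: | IN={c*e, e+e} | OUT={e+e}

B0 is the boundary node: IN[B0] = {}
Applying B0's transfer function to that IN value gives OUT[B0] (row B0 above).

Answer: {e+e}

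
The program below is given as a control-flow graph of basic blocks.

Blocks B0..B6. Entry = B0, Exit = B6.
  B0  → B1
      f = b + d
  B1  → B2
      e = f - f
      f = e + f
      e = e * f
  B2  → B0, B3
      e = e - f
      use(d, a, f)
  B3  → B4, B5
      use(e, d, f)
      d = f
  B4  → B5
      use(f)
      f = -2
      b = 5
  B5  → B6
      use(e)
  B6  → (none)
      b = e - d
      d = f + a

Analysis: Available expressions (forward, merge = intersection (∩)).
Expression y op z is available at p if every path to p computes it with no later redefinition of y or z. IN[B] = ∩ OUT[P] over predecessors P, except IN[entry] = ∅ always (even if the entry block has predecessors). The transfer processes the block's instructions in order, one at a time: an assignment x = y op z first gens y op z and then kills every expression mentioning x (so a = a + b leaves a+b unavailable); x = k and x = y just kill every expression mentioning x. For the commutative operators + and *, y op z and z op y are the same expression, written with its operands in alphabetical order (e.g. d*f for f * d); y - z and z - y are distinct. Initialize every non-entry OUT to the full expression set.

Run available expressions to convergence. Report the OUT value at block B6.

Answer: {a+f}

Working:
Fixpoint table:
  B0:   IN={}   OUT={b+d}
  B1:   IN={b+d}   OUT={b+d}
  B2:   IN={b+d}   OUT={b+d}
  B3:   IN={b+d}   OUT={}
  B4:   IN={}   OUT={}
  B5:   IN={}   OUT={}
  B6:   IN={}   OUT={a+f}

Merge at B6: IN[B6] = OUT[B5] = {}
Applying B6's transfer function to that IN value gives OUT[B6] (row B6 above).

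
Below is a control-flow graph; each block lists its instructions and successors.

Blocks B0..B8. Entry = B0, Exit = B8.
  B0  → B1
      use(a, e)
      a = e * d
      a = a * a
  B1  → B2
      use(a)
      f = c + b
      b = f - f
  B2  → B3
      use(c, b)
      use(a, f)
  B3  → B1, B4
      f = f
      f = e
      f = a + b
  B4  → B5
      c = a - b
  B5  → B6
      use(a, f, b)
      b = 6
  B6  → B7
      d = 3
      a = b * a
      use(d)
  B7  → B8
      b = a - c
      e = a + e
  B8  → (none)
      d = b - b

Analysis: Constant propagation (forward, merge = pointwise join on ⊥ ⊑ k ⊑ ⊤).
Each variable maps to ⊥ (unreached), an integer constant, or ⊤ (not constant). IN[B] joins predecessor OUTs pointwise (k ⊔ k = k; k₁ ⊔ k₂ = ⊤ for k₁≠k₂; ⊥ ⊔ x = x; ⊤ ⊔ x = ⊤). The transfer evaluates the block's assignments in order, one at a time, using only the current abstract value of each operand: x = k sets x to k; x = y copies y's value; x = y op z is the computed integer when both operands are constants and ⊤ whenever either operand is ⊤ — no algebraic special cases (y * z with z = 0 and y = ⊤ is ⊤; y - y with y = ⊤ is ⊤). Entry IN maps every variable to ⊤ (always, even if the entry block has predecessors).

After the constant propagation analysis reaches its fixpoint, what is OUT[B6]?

Answer: {a: ⊤, b: 6, c: ⊤, d: 3, e: ⊤, f: ⊤}

Trace:
Fixpoint table:
  B0:   IN=(all ⊤)   OUT=(all ⊤)
  B1:   IN=(all ⊤)   OUT=(all ⊤)
  B2:   IN=(all ⊤)   OUT=(all ⊤)
  B3:   IN=(all ⊤)   OUT=(all ⊤)
  B4:   IN=(all ⊤)   OUT=(all ⊤)
  B5:   IN=(all ⊤)   OUT={b:6; rest ⊤}
  B6:   IN={b:6; rest ⊤}   OUT={b:6, d:3; rest ⊤}
  B7:   IN={b:6, d:3; rest ⊤}   OUT={d:3; rest ⊤}
  B8:   IN={d:3; rest ⊤}   OUT=(all ⊤)

Merge at B6: IN[B6] = OUT[B5] = {a: ⊤, b: 6, c: ⊤, d: ⊤, e: ⊤, f: ⊤}
Applying B6's transfer function to that IN value gives OUT[B6] (row B6 above).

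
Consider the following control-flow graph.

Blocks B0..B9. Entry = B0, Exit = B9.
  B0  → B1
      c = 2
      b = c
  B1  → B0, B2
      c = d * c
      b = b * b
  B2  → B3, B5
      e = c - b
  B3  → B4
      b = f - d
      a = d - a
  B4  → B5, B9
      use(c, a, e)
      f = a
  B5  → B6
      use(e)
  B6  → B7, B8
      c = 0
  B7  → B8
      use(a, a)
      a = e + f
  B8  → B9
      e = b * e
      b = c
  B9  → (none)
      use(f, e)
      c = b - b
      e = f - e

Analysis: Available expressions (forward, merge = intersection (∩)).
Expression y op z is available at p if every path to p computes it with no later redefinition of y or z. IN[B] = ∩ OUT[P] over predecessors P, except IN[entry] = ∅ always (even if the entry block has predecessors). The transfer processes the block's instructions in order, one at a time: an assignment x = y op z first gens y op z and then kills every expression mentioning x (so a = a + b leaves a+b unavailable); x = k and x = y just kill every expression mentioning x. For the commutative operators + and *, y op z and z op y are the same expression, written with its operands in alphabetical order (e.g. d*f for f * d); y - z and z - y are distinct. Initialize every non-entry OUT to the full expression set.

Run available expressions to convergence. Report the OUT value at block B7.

Fixpoint table:
  B0:  IN={}  OUT={}
  B1:  IN={}  OUT={}
  B2:  IN={}  OUT={c-b}
  B3:  IN={c-b}  OUT={f-d}
  B4:  IN={f-d}  OUT={}
  B5:  IN={}  OUT={}
  B6:  IN={}  OUT={}
  B7:  IN={}  OUT={e+f}
  B8:  IN={}  OUT={}
  B9:  IN={}  OUT={b-b}

Merge at B7: IN[B7] = OUT[B6] = {}
Applying B7's transfer function to that IN value gives OUT[B7] (row B7 above).

Answer: {e+f}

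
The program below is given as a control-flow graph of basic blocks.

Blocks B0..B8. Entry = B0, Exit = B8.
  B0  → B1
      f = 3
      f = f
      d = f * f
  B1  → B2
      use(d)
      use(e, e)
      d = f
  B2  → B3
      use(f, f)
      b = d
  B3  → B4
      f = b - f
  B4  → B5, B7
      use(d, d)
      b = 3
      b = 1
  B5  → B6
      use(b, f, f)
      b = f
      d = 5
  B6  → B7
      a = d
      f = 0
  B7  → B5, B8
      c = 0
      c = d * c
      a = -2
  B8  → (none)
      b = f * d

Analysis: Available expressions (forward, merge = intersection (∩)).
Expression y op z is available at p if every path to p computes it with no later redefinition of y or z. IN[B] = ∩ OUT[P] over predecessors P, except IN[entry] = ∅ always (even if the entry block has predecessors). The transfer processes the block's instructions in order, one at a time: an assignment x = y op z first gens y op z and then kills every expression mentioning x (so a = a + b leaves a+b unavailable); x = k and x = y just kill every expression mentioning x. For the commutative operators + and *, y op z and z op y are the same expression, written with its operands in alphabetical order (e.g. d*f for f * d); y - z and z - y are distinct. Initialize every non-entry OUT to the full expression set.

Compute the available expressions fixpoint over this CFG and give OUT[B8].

Converged values:
  B0:   IN={}   OUT={f*f}
  B1:   IN={f*f}   OUT={f*f}
  B2:   IN={f*f}   OUT={f*f}
  B3:   IN={f*f}   OUT={}
  B4:   IN={}   OUT={}
  B5:   IN={}   OUT={}
  B6:   IN={}   OUT={}
  B7:   IN={}   OUT={}
  B8:   IN={}   OUT={d*f}

Merge at B8: IN[B8] = OUT[B7] = {}
Applying B8's transfer function to that IN value gives OUT[B8] (row B8 above).

Answer: {d*f}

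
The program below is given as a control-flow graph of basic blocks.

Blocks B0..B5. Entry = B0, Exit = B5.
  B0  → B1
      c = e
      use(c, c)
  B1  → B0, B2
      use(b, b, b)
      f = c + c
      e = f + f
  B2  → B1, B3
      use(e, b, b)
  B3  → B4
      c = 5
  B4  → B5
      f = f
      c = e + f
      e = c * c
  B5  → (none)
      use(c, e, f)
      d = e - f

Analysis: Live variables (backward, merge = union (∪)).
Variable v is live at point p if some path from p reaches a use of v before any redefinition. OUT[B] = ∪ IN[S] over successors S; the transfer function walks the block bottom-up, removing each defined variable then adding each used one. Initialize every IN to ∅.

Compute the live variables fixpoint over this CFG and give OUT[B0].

Per-block solution:
  B0:   IN={b, e}   OUT={b, c}
  B1:   IN={b, c}   OUT={b, c, e, f}
  B2:   IN={b, c, e, f}   OUT={b, c, e, f}
  B3:   IN={e, f}   OUT={e, f}
  B4:   IN={e, f}   OUT={c, e, f}
  B5:   IN={c, e, f}   OUT={}

Merge at B0: OUT[B0] = IN[B1] = {b, c}

Answer: {b, c}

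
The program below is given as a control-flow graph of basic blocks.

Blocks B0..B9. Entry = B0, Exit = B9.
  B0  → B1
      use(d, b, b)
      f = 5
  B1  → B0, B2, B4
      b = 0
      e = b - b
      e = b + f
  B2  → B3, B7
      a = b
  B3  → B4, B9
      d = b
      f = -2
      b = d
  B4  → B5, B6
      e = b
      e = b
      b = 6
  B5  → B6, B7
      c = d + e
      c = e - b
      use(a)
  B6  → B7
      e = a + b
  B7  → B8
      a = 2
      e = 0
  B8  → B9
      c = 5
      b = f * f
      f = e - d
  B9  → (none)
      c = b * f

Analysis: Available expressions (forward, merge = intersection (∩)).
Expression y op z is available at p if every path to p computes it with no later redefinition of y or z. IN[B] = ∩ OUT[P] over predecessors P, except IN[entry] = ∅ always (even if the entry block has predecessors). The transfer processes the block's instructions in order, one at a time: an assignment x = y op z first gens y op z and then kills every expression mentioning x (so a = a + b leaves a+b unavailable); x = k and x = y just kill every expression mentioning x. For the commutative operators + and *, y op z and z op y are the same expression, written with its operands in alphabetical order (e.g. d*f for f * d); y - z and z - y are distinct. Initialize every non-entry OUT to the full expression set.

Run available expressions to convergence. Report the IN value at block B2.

Answer: {b+f, b-b}

Derivation:
Per-block solution:
  B0:   IN={}   OUT={}
  B1:   IN={}   OUT={b+f, b-b}
  B2:   IN={b+f, b-b}   OUT={b+f, b-b}
  B3:   IN={b+f, b-b}   OUT={}
  B4:   IN={}   OUT={}
  B5:   IN={}   OUT={d+e, e-b}
  B6:   IN={}   OUT={a+b}
  B7:   IN={}   OUT={}
  B8:   IN={}   OUT={e-d}
  B9:   IN={}   OUT={b*f}

Merge at B2: IN[B2] = OUT[B1] = {b+f, b-b}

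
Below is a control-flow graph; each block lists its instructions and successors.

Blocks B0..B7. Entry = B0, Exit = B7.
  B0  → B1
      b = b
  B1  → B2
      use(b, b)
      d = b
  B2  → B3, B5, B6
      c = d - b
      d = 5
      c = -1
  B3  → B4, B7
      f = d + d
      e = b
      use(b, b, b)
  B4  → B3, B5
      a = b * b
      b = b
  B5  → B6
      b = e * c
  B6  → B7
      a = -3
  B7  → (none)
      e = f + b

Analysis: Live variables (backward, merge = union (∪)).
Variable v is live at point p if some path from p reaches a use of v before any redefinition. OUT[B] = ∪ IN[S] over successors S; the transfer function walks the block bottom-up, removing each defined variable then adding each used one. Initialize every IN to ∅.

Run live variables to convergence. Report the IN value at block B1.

Answer: {b, e, f}

Working:
Per-block solution:
  B0:   IN={b, e, f}   OUT={b, e, f}
  B1:   IN={b, e, f}   OUT={b, d, e, f}
  B2:   IN={b, d, e, f}   OUT={b, c, d, e, f}
  B3:   IN={b, c, d}   OUT={b, c, d, e, f}
  B4:   IN={b, c, d, e, f}   OUT={b, c, d, e, f}
  B5:   IN={c, e, f}   OUT={b, f}
  B6:   IN={b, f}   OUT={b, f}
  B7:   IN={b, f}   OUT={}

Merge at B1: OUT[B1] = IN[B2] = {b, d, e, f}
Applying B1's transfer function to that OUT value gives IN[B1] (row B1 above).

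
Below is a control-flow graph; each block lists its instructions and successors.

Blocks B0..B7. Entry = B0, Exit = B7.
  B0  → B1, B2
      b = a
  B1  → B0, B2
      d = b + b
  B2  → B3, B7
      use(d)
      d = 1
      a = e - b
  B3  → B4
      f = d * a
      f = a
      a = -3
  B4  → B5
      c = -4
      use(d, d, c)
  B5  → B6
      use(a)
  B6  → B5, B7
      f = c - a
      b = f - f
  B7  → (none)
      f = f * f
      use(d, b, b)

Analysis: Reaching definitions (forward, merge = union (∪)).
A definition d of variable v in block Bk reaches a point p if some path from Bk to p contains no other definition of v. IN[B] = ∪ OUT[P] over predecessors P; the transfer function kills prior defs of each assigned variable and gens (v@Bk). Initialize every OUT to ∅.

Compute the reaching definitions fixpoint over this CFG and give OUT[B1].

Answer: {b@B0, d@B1}

Derivation:
Per-block solution:
  B0:   IN={b@B0, d@B1}   OUT={b@B0, d@B1}
  B1:   IN={b@B0, d@B1}   OUT={b@B0, d@B1}
  B2:   IN={b@B0, d@B1}   OUT={a@B2, b@B0, d@B2}
  B3:   IN={a@B2, b@B0, d@B2}   OUT={a@B3, b@B0, d@B2, f@B3}
  B4:   IN={a@B3, b@B0, d@B2, f@B3}   OUT={a@B3, b@B0, c@B4, d@B2, f@B3}
  B5:   IN={a@B3, b@B0, b@B6, c@B4, d@B2, f@B3, f@B6}   OUT={a@B3, b@B0, b@B6, c@B4, d@B2, f@B3, f@B6}
  B6:   IN={a@B3, b@B0, b@B6, c@B4, d@B2, f@B3, f@B6}   OUT={a@B3, b@B6, c@B4, d@B2, f@B6}
  B7:   IN={a@B2, a@B3, b@B0, b@B6, c@B4, d@B2, f@B6}   OUT={a@B2, a@B3, b@B0, b@B6, c@B4, d@B2, f@B7}

Merge at B1: IN[B1] = OUT[B0] = {b@B0, d@B1}
Applying B1's transfer function to that IN value gives OUT[B1] (row B1 above).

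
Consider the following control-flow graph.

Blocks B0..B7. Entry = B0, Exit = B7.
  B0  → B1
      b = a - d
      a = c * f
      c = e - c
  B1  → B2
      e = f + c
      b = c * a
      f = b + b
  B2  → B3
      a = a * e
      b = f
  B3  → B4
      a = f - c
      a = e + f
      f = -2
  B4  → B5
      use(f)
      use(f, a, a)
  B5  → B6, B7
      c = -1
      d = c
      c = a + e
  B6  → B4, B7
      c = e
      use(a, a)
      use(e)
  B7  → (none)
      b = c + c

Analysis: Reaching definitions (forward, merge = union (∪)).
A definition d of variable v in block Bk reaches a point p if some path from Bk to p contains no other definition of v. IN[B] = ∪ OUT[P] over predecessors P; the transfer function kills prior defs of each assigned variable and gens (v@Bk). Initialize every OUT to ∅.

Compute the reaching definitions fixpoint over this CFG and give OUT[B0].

Fixpoint table:
  B0:   IN={}   OUT={a@B0, b@B0, c@B0}
  B1:   IN={a@B0, b@B0, c@B0}   OUT={a@B0, b@B1, c@B0, e@B1, f@B1}
  B2:   IN={a@B0, b@B1, c@B0, e@B1, f@B1}   OUT={a@B2, b@B2, c@B0, e@B1, f@B1}
  B3:   IN={a@B2, b@B2, c@B0, e@B1, f@B1}   OUT={a@B3, b@B2, c@B0, e@B1, f@B3}
  B4:   IN={a@B3, b@B2, c@B0, c@B6, d@B5, e@B1, f@B3}   OUT={a@B3, b@B2, c@B0, c@B6, d@B5, e@B1, f@B3}
  B5:   IN={a@B3, b@B2, c@B0, c@B6, d@B5, e@B1, f@B3}   OUT={a@B3, b@B2, c@B5, d@B5, e@B1, f@B3}
  B6:   IN={a@B3, b@B2, c@B5, d@B5, e@B1, f@B3}   OUT={a@B3, b@B2, c@B6, d@B5, e@B1, f@B3}
  B7:   IN={a@B3, b@B2, c@B5, c@B6, d@B5, e@B1, f@B3}   OUT={a@B3, b@B7, c@B5, c@B6, d@B5, e@B1, f@B3}

B0 is the boundary node: IN[B0] = {}
Applying B0's transfer function to that IN value gives OUT[B0] (row B0 above).

Answer: {a@B0, b@B0, c@B0}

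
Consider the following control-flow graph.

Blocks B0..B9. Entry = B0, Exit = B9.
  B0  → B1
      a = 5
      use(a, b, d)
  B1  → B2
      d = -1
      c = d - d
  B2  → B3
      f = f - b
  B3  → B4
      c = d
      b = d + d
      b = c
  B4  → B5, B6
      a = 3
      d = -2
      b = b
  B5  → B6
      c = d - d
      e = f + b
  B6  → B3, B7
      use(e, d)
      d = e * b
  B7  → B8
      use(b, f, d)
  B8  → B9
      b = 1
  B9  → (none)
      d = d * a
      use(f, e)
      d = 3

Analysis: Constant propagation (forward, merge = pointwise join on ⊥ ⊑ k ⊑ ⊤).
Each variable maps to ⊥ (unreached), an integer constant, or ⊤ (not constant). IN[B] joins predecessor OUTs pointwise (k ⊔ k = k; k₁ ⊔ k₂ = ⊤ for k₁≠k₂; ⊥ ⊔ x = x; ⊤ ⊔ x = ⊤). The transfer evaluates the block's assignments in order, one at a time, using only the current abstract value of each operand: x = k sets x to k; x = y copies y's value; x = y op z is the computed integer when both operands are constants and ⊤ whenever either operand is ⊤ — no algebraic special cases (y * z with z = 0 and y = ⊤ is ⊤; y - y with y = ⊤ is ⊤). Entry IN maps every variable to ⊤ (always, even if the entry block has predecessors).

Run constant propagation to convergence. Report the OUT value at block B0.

Per-block solution:
  B0:  IN=(all ⊤)  OUT={a:5; rest ⊤}
  B1:  IN={a:5; rest ⊤}  OUT={a:5, c:0, d:-1; rest ⊤}
  B2:  IN={a:5, c:0, d:-1; rest ⊤}  OUT={a:5, c:0, d:-1; rest ⊤}
  B3:  IN=(all ⊤)  OUT=(all ⊤)
  B4:  IN=(all ⊤)  OUT={a:3, d:-2; rest ⊤}
  B5:  IN={a:3, d:-2; rest ⊤}  OUT={a:3, c:0, d:-2; rest ⊤}
  B6:  IN={a:3, d:-2; rest ⊤}  OUT={a:3; rest ⊤}
  B7:  IN={a:3; rest ⊤}  OUT={a:3; rest ⊤}
  B8:  IN={a:3; rest ⊤}  OUT={a:3, b:1; rest ⊤}
  B9:  IN={a:3, b:1; rest ⊤}  OUT={a:3, b:1, d:3; rest ⊤}

B0 is the boundary node: IN[B0] = {a: ⊤, b: ⊤, c: ⊤, d: ⊤, e: ⊤, f: ⊤}
Applying B0's transfer function to that IN value gives OUT[B0] (row B0 above).

Answer: {a: 5, b: ⊤, c: ⊤, d: ⊤, e: ⊤, f: ⊤}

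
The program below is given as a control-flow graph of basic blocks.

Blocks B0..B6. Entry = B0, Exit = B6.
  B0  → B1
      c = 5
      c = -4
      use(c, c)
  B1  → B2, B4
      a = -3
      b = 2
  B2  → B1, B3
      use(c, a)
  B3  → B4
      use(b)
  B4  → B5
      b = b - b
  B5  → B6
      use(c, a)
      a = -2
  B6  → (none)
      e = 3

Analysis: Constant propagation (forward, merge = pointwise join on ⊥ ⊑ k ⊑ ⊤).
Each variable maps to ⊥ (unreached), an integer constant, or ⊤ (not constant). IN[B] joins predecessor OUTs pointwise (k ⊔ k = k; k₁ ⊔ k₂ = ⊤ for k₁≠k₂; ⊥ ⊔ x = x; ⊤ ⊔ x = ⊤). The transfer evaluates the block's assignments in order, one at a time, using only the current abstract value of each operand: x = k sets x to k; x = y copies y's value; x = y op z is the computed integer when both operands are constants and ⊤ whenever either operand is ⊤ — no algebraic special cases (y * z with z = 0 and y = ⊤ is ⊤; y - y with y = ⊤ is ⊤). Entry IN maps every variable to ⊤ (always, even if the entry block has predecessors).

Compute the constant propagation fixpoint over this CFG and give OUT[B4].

Answer: {a: -3, b: 0, c: -4, d: ⊤, e: ⊤, f: ⊤}

Working:
Per-block solution:
  B0:   IN=(all ⊤)   OUT={c:-4; rest ⊤}
  B1:   IN={c:-4; rest ⊤}   OUT={a:-3, b:2, c:-4; rest ⊤}
  B2:   IN={a:-3, b:2, c:-4; rest ⊤}   OUT={a:-3, b:2, c:-4; rest ⊤}
  B3:   IN={a:-3, b:2, c:-4; rest ⊤}   OUT={a:-3, b:2, c:-4; rest ⊤}
  B4:   IN={a:-3, b:2, c:-4; rest ⊤}   OUT={a:-3, b:0, c:-4; rest ⊤}
  B5:   IN={a:-3, b:0, c:-4; rest ⊤}   OUT={a:-2, b:0, c:-4; rest ⊤}
  B6:   IN={a:-2, b:0, c:-4; rest ⊤}   OUT={a:-2, b:0, c:-4, e:3; rest ⊤}

Merge at B4: IN[B4] = OUT[B1] ⊔ OUT[B3] = {a: -3, b: 2, c: -4, d: ⊤, e: ⊤, f: ⊤}
Applying B4's transfer function to that IN value gives OUT[B4] (row B4 above).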